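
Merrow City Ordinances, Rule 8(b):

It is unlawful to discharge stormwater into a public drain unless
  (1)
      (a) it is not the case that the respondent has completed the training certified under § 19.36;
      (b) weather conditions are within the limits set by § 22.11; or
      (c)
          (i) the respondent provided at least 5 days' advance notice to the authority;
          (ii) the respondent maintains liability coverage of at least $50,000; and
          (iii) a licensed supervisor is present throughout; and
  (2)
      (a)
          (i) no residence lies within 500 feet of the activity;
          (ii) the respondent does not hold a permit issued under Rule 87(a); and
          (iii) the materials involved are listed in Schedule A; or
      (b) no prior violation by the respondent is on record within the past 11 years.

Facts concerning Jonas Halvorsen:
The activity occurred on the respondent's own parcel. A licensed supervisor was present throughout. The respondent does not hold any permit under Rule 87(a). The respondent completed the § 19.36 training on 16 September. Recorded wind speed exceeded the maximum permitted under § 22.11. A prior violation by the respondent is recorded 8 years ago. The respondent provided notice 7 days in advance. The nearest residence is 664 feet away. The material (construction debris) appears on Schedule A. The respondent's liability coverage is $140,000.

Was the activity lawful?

Yes — lawful.

(a) not (training certified) — not satisfied.
(b) weather ok — fails.
(i) ≥5 days' notice — holds.
(ii) coverage ≥ $50,000 — satisfied.
(iii) supervisor present — satisfied.
(c): T AND T AND T → true.
(1) = F OR F OR T = true.
(i) no residence in 500 ft — met.
(ii) not (holds permit) — satisfied.
(iii) Schedule A material — met.
(a) = T AND T AND T = true.
(b) no prior violation — not met.
So (2) is satisfied (T OR F).
Overall: T AND T → true.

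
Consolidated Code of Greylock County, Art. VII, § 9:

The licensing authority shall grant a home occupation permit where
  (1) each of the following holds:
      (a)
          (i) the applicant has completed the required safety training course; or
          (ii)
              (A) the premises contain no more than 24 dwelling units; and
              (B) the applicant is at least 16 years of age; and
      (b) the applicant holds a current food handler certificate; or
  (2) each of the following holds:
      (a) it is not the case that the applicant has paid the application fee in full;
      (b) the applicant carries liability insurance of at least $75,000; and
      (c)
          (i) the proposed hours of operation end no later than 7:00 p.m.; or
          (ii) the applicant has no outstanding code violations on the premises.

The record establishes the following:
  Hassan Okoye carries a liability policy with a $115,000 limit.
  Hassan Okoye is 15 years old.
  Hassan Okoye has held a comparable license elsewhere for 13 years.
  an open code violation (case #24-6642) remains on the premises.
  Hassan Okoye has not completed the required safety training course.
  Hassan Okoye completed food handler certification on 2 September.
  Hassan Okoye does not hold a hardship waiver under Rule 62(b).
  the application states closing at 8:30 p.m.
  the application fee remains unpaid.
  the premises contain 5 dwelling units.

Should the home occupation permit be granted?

No — denied.

(i) safety training — not met.
(A) ≤ 24 units — satisfied.
(B) age ≥ 16 — fails.
(ii) = T AND F = false.
(a): F OR F → false.
(b) food handler cert. — satisfied.
So (1) is not satisfied (F AND T).
(a) not (fee paid) — holds.
(b) insurance ≥ $75,000 — holds.
(i) closes by 7 p.m. — fails.
(ii) no code violations — fails.
So (c) is not satisfied (F OR F).
So (2) is not satisfied (T AND T AND F).
Overall: F OR F → false.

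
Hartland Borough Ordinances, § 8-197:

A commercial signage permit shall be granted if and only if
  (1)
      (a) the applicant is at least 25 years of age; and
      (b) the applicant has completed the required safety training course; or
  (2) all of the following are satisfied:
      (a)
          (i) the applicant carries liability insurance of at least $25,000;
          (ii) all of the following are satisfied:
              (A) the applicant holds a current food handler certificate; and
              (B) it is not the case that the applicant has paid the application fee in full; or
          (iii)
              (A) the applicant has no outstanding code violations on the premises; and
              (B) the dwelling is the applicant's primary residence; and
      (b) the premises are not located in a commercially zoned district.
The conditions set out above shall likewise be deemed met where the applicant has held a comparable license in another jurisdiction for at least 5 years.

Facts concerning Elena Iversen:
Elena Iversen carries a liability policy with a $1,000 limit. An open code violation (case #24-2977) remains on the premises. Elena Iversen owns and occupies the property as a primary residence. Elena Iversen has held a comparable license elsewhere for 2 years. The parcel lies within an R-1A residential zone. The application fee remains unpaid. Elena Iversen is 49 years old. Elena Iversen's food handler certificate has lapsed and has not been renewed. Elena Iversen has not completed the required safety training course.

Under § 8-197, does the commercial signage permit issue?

No — denied.

(a) age ≥ 25 — met.
(b) safety training — not satisfied.
(1) = T AND F = false.
(i) insurance ≥ $25,000 — not satisfied.
(A) food handler cert. — not met.
(B) not (fee paid) — holds.
(ii) = F AND T = false.
(A) no code violations — fails.
(B) primary residence — satisfied.
(iii): F AND T → false.
(a): F OR F OR F → false.
(b) not (commercially zoned) — holds.
(2) = F AND T = false.
Overall: F OR F → false.
Exception (prior license ≥ 5 yr) — not satisfied.
Result: main false OR exception false → false.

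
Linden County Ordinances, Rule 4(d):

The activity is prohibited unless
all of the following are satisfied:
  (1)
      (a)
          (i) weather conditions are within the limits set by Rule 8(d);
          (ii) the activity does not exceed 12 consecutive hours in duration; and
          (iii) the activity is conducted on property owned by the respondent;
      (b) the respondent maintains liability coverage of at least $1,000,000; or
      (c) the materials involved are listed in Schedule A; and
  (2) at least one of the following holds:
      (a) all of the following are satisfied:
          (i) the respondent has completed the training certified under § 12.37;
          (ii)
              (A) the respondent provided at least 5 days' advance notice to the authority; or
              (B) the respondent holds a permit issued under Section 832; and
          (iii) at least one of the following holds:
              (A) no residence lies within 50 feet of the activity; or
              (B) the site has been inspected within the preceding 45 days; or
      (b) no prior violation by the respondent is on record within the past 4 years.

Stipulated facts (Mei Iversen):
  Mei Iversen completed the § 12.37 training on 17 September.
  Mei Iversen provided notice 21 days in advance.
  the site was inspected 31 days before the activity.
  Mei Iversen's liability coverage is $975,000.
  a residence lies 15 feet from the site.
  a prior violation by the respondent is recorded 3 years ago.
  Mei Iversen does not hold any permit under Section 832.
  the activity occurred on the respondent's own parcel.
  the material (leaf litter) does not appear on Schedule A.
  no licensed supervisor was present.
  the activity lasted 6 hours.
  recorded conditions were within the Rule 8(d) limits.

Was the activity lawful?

(i) weather ok — met.
(ii) ≤ 12 hrs duration — met.
(iii) own property — met.
(a): T AND T AND T → true.
(b) coverage ≥ $1,000,000 — not met.
(c) Schedule A material — not met.
(1) = T OR F OR F = true.
(i) training certified — satisfied.
(A) ≥5 days' notice — met.
(B) holds permit — not satisfied.
(ii): T OR F → true.
(A) no residence in 50 ft — not met.
(B) site inspected — satisfied.
So (iii) is satisfied (F OR T).
(a) = T AND T AND T = true.
(b) no prior violation — not satisfied.
(2) = T OR F = true.
Overall: T AND T → true.

Yes — lawful.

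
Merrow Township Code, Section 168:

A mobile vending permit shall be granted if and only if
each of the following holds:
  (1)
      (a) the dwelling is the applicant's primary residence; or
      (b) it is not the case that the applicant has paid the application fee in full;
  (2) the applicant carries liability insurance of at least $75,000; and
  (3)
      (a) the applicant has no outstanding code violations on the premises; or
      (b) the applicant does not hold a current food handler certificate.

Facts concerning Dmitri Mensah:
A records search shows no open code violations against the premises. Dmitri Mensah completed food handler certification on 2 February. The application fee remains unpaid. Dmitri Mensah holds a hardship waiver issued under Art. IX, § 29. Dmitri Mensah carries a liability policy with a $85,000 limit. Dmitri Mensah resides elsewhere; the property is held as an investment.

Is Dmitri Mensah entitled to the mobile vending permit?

Yes — granted.

(a) primary residence — not satisfied.
(b) not (fee paid) — met.
So (1) is satisfied (F OR T).
(2) insurance ≥ $75,000 — holds.
(a) no code violations — holds.
(b) not (food handler cert.) — not met.
(3) = T OR F = true.
Overall: T AND T AND T → true.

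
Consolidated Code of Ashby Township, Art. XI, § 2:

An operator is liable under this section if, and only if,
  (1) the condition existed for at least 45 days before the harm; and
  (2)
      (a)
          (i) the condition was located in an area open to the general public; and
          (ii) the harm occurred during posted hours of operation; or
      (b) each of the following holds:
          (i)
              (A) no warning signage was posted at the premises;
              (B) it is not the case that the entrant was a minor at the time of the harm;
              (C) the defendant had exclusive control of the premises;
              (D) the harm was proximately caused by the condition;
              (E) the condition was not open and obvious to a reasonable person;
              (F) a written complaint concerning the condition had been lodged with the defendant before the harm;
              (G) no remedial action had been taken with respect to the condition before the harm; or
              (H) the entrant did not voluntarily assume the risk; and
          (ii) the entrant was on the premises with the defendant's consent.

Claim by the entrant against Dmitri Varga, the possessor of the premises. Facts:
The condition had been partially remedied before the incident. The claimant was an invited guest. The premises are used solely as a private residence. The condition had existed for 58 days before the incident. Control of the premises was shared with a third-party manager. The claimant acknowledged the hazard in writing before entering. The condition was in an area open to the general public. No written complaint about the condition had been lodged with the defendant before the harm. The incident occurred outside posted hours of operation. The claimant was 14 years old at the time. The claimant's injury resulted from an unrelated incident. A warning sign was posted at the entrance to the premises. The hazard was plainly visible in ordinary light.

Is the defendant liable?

(1) condition ≥45 days old — holds.
(i) public area — satisfied.
(ii) during posted hours — fails.
(a) = T AND F = false.
(A) no signage posted — not met.
(B) not (entrant a minor) — not met.
(C) exclusive control — fails.
(D) proximate cause — fails.
(E) not open/obvious — fails.
(F) complaint lodged — not satisfied.
(G) no remedial action — not satisfied.
(H) no assumed risk — not met.
(i): F OR F OR F OR F OR F OR F OR F OR F → false.
(ii) consent to enter — satisfied.
(b) = F AND T = false.
(2): F OR F → false.
Overall = T AND F = false.

No — not liable.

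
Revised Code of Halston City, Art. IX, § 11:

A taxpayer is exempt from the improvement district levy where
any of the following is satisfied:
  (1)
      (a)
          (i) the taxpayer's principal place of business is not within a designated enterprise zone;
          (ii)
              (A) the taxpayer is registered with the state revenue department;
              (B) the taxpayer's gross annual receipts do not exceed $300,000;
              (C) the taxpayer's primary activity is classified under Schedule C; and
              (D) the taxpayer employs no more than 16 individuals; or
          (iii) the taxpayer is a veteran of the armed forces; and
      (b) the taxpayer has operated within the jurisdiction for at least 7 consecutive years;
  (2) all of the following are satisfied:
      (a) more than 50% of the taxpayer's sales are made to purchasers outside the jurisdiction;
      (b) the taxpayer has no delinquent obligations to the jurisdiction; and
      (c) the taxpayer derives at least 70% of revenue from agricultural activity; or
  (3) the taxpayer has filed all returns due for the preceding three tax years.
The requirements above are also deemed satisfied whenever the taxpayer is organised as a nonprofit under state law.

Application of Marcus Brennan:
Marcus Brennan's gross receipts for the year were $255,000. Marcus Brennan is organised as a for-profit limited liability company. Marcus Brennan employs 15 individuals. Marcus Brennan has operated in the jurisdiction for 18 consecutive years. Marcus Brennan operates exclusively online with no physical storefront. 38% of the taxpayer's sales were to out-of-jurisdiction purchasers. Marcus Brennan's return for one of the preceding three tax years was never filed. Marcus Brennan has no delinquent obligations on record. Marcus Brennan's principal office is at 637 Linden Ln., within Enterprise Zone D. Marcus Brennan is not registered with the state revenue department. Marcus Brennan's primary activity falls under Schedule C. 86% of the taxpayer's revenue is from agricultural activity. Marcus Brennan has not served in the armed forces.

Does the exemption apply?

(i) not (in enterprise zone) — not satisfied.
(A) state-registered — not satisfied.
(B) receipts ≤ $300,000 — met.
(C) Schedule C activity — met.
(D) ≤ 16 employees — holds.
So (ii) is not satisfied (F AND T AND T AND T).
(iii) veteran — fails.
(a): F OR F OR F → false.
(b) ≥ 7 yrs in jurisdiction — satisfied.
So (1) is not satisfied (F AND T).
(a) >50% out-of-jur. sales — not met.
(b) no delinquency — met.
(c) ≥70% agricultural — holds.
So (2) is not satisfied (F AND T AND T).
(3) returns current — not satisfied.
Overall = F OR F OR F = false.
Exception (nonprofit) — not satisfied.
Result: main false OR exception false → false.

No — not exempt.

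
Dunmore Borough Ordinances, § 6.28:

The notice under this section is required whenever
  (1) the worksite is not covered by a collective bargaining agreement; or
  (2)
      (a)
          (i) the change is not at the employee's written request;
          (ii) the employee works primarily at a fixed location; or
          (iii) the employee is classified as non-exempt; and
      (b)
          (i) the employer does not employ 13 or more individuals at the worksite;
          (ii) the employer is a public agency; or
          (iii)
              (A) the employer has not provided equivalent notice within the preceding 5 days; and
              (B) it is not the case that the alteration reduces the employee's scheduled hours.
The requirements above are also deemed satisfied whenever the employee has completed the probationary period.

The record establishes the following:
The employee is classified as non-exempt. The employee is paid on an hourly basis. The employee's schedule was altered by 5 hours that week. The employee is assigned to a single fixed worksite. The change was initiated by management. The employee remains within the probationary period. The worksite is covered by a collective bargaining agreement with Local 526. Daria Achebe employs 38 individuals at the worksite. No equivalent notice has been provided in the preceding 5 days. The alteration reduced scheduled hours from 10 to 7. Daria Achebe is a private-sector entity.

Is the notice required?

No — not required.

(1) no CBA — not satisfied.
(i) not employee-requested — holds.
(ii) fixed location — met.
(iii) non-exempt — holds.
So (a) is satisfied (T OR T OR T).
(i) not (≥ 13 at site) — fails.
(ii) public agency — not met.
(A) no recent notice — met.
(B) not (hours reduced) — not met.
(iii) = T AND F = false.
(b) = F OR F OR F = false.
So (2) is not satisfied (T AND F).
Overall = F OR F = false.
Exception (past probation) — not satisfied.
Result: main false OR exception false → false.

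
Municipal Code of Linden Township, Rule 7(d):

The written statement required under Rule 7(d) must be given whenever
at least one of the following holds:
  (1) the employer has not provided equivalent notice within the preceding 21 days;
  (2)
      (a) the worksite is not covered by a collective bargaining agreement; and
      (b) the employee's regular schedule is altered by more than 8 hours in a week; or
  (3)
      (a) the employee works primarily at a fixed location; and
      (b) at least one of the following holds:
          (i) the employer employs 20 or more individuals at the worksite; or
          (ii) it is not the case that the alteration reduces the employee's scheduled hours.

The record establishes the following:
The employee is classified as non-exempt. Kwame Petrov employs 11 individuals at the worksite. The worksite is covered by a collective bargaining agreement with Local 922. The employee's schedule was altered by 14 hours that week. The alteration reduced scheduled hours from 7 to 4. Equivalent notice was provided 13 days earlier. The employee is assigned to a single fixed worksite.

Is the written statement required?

No — not required.

(1) no recent notice — not met.
(a) no CBA — not met.
(b) schedule shift > 8h — satisfied.
(2): F AND T → false.
(a) fixed location — holds.
(i) ≥ 20 at site — fails.
(ii) not (hours reduced) — fails.
(b): F OR F → false.
So (3) is not satisfied (T AND F).
So Overall is not satisfied (F OR F OR F).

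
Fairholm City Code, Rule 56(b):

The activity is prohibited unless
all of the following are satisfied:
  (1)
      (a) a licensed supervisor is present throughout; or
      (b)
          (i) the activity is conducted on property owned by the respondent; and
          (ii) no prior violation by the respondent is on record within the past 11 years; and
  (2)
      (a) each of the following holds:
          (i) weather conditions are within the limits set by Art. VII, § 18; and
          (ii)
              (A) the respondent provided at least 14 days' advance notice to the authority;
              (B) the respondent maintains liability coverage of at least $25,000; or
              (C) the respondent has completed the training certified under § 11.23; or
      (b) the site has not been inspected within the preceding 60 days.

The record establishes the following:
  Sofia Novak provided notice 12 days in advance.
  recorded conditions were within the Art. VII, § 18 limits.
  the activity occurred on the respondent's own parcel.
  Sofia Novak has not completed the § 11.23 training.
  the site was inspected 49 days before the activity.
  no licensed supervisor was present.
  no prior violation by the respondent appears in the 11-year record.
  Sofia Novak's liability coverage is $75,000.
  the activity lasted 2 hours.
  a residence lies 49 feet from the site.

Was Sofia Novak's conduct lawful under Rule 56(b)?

(a) supervisor present — not met.
(i) own property — holds.
(ii) no prior violation — holds.
(b) = T AND T = true.
(1) = F OR T = true.
(i) weather ok — satisfied.
(A) ≥14 days' notice — not satisfied.
(B) coverage ≥ $25,000 — holds.
(C) training certified — not met.
(ii) = F OR T OR F = true.
(a): T AND T → true.
(b) not (site inspected) — not satisfied.
So (2) is satisfied (T OR F).
So Overall is satisfied (T AND T).

Yes — lawful.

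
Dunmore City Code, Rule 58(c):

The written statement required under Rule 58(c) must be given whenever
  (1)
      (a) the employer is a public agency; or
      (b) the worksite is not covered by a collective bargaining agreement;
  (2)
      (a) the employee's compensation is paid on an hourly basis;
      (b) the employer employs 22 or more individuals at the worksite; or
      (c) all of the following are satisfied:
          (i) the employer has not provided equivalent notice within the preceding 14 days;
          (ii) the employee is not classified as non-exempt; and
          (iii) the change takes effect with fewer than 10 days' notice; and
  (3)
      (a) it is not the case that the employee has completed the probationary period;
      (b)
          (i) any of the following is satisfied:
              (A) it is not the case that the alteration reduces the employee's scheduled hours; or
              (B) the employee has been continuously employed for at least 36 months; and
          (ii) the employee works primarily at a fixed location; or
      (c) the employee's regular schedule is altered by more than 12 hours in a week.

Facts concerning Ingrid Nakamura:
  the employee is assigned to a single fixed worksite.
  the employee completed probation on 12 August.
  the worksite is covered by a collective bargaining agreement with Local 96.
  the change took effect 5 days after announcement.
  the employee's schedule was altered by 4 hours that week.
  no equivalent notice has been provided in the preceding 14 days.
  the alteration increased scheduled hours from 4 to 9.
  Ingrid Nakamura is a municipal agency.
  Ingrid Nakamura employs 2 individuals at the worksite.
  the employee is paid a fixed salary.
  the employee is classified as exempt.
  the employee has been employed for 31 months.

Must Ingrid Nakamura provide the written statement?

(a) public agency — met.
(b) no CBA — not satisfied.
So (1) is satisfied (T OR F).
(a) hourly-paid — not satisfied.
(b) ≥ 22 at site — not met.
(i) no recent notice — met.
(ii) not (non-exempt) — met.
(iii) < 10 days' notice — met.
(c): T AND T AND T → true.
So (2) is satisfied (F OR F OR T).
(a) not (past probation) — not met.
(A) not (hours reduced) — holds.
(B) tenure ≥ 36 mo. — not satisfied.
So (i) is satisfied (T OR F).
(ii) fixed location — satisfied.
(b) = T AND T = true.
(c) schedule shift > 12h — not satisfied.
(3) = F OR T OR F = true.
Overall: T AND T AND T → true.

Yes — required.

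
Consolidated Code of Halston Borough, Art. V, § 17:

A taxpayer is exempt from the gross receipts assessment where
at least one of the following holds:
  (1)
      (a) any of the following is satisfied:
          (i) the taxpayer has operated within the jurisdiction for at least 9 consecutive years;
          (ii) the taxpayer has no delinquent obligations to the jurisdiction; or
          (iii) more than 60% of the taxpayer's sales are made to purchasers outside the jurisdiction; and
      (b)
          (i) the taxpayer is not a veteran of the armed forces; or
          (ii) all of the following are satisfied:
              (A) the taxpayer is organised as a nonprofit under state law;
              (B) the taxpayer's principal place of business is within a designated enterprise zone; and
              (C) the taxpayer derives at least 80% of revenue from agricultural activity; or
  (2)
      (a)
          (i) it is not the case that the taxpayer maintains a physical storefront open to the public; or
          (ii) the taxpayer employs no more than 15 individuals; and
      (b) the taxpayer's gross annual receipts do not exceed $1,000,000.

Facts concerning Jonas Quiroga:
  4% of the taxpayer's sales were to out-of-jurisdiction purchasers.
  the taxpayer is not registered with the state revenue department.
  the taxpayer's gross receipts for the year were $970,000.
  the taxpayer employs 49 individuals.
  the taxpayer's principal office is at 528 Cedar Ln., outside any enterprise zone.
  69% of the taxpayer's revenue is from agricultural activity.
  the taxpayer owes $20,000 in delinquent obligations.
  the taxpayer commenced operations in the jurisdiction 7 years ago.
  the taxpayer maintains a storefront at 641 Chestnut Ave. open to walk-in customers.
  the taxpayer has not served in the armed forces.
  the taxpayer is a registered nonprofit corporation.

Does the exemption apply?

(i) ≥ 9 yrs in jurisdiction — not met.
(ii) no delinquency — not met.
(iii) >60% out-of-jur. sales — not satisfied.
So (a) is not satisfied (F OR F OR F).
(i) not (veteran) — met.
(A) nonprofit — satisfied.
(B) in enterprise zone — not satisfied.
(C) ≥80% agricultural — not met.
(ii) = T AND F AND F = false.
(b): T OR F → true.
(1) = F AND T = false.
(i) not (has storefront) — fails.
(ii) ≤ 15 employees — not satisfied.
(a): F OR F → false.
(b) receipts ≤ $1,000,000 — met.
(2) = F AND T = false.
So Overall is not satisfied (F OR F).

No — not exempt.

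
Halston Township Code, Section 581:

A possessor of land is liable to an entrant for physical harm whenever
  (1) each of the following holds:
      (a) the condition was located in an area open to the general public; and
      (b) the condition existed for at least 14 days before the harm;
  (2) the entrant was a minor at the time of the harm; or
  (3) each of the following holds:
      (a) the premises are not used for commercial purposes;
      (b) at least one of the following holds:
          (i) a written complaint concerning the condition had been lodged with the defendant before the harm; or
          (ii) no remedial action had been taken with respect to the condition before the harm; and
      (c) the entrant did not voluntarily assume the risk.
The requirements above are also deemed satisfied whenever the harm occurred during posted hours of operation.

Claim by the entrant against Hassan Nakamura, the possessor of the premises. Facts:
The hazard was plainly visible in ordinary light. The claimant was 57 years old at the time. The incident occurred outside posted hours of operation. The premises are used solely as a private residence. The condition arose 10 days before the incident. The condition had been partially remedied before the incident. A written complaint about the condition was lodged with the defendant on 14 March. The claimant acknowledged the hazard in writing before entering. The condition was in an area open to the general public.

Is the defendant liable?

No — not liable.

(a) public area — holds.
(b) condition ≥14 days old — not satisfied.
(1): T AND F → false.
(2) entrant a minor — not satisfied.
(a) not (commercial use) — holds.
(i) complaint lodged — holds.
(ii) no remedial action — fails.
So (b) is satisfied (T OR F).
(c) no assumed risk — not met.
(3): T AND T AND F → false.
So Overall is not satisfied (F OR F OR F).
Exception (during posted hours) — not satisfied.
Result: main false OR exception false → false.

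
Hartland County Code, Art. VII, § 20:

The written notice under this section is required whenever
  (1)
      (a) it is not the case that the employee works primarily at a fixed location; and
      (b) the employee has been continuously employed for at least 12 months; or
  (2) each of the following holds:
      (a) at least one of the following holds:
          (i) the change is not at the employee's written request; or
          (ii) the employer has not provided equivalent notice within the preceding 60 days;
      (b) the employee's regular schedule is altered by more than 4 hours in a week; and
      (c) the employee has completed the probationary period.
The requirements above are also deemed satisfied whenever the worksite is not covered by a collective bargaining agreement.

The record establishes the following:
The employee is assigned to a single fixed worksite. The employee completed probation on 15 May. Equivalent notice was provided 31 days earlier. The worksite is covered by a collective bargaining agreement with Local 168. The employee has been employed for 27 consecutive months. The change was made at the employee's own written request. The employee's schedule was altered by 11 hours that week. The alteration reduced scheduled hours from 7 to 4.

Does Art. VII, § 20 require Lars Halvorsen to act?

No — not required.

(a) not (fixed location) — not met.
(b) tenure ≥ 12 mo. — holds.
(1): F AND T → false.
(i) not employee-requested — not met.
(ii) no recent notice — fails.
So (a) is not satisfied (F OR F).
(b) schedule shift > 4h — holds.
(c) past probation — holds.
(2) = F AND T AND T = false.
Overall = F OR F = false.
Exception (no CBA) — not satisfied.
Result: main false OR exception false → false.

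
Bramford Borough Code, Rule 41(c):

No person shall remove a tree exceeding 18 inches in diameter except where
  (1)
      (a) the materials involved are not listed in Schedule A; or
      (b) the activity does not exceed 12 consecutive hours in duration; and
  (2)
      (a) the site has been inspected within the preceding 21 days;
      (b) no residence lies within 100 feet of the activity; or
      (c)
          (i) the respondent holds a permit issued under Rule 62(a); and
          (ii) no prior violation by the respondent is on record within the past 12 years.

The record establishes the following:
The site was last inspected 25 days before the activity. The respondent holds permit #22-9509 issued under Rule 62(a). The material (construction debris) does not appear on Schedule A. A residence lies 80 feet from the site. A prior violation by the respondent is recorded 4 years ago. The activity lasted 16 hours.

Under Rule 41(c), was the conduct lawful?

(a) not (Schedule A material) — satisfied.
(b) ≤ 12 hrs duration — not satisfied.
(1): T OR F → true.
(a) site inspected — fails.
(b) no residence in 100 ft — not met.
(i) holds permit — met.
(ii) no prior violation — not met.
(c) = T AND F = false.
(2) = F OR F OR F = false.
Overall: T AND F → false.

No — unlawful.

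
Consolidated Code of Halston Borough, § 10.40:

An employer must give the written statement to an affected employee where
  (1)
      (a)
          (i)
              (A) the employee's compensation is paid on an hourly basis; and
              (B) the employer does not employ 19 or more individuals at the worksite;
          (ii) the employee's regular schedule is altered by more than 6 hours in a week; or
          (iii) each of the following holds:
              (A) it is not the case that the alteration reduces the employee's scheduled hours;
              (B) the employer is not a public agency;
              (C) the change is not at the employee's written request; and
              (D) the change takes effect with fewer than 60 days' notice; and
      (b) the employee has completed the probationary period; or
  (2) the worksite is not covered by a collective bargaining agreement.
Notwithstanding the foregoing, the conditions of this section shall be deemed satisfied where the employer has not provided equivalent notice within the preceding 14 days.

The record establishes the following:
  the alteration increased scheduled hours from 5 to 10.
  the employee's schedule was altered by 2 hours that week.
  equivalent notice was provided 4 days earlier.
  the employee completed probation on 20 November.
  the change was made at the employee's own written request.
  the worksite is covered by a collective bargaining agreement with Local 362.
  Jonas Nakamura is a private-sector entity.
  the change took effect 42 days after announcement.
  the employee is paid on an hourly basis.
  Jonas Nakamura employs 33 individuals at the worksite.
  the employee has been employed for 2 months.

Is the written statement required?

No — not required.

(A) hourly-paid — met.
(B) not (≥ 19 at site) — fails.
(i): T AND F → false.
(ii) schedule shift > 6h — not satisfied.
(A) not (hours reduced) — satisfied.
(B) not (public agency) — met.
(C) not employee-requested — fails.
(D) < 60 days' notice — met.
(iii): T AND T AND F AND T → false.
(a): F OR F OR F → false.
(b) past probation — met.
So (1) is not satisfied (F AND T).
(2) no CBA — fails.
Overall: F OR F → false.
Exception (no recent notice) — not satisfied.
Result: main false OR exception false → false.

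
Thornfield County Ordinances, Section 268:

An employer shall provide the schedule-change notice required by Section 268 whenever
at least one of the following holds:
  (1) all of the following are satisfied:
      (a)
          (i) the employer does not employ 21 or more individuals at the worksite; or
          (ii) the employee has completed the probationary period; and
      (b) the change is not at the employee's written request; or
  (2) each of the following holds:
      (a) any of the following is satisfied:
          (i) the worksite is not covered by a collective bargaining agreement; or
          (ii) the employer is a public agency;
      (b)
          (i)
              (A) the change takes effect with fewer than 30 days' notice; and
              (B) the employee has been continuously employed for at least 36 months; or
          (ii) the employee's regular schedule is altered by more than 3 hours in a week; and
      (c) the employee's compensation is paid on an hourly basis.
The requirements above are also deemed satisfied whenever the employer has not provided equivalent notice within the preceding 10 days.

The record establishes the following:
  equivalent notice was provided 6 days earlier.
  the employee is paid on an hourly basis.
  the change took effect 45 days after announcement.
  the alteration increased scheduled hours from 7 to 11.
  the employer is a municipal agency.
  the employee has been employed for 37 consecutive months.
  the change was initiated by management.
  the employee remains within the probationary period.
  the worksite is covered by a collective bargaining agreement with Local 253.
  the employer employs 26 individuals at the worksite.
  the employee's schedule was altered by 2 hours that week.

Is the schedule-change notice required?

No — not required.

(i) not (≥ 21 at site) — fails.
(ii) past probation — fails.
(a) = F OR F = false.
(b) not employee-requested — met.
(1): F AND T → false.
(i) no CBA — fails.
(ii) public agency — holds.
So (a) is satisfied (F OR T).
(A) < 30 days' notice — not met.
(B) tenure ≥ 36 mo. — holds.
(i) = F AND T = false.
(ii) schedule shift > 3h — fails.
(b): F OR F → false.
(c) hourly-paid — met.
(2): T AND F AND T → false.
Overall = F OR F = false.
Exception (no recent notice) — not satisfied.
Result: main false OR exception false → false.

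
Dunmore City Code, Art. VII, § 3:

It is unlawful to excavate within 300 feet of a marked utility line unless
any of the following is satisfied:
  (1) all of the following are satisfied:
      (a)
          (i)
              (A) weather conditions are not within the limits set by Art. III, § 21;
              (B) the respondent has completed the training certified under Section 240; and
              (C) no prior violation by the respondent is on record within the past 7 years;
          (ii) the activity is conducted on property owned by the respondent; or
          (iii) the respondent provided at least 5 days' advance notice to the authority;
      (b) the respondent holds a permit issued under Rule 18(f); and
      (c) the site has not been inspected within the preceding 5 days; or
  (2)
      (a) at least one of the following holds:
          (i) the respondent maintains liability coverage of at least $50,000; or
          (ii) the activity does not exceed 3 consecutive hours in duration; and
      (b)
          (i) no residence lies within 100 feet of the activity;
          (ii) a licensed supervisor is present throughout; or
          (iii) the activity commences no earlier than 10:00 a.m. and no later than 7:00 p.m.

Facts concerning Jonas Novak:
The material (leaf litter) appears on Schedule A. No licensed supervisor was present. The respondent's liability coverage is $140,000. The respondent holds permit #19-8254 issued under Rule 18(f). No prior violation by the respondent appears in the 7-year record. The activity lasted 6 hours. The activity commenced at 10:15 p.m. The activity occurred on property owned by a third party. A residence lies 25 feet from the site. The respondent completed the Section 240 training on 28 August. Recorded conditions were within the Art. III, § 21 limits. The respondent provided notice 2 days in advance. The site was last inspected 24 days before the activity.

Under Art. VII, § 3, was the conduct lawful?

(A) not (weather ok) — not met.
(B) training certified — satisfied.
(C) no prior violation — satisfied.
So (i) is not satisfied (F AND T AND T).
(ii) own property — not met.
(iii) ≥5 days' notice — fails.
(a): F OR F OR F → false.
(b) holds permit — satisfied.
(c) not (site inspected) — holds.
(1) = F AND T AND T = false.
(i) coverage ≥ $50,000 — holds.
(ii) ≤ 3 hrs duration — fails.
(a): T OR F → true.
(i) no residence in 100 ft — not met.
(ii) supervisor present — fails.
(iii) start within hours — not met.
(b): F OR F OR F → false.
(2): T AND F → false.
Overall: F OR F → false.

No — unlawful.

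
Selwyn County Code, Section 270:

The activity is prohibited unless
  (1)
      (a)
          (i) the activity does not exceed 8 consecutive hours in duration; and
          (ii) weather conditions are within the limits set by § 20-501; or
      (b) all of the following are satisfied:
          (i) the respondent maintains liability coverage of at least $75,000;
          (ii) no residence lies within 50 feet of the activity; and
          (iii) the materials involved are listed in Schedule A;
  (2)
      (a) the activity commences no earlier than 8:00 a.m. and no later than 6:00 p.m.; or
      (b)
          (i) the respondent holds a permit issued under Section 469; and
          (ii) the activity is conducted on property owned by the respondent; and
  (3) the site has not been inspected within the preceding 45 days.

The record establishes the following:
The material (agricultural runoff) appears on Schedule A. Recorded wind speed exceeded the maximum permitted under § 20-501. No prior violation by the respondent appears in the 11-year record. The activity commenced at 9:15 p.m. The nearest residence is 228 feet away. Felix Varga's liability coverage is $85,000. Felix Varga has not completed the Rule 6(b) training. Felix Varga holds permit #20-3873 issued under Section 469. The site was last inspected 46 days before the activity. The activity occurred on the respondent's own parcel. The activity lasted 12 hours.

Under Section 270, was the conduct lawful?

(i) ≤ 8 hrs duration — not met.
(ii) weather ok — not met.
(a): F AND F → false.
(i) coverage ≥ $75,000 — holds.
(ii) no residence in 50 ft — satisfied.
(iii) Schedule A material — met.
So (b) is satisfied (T AND T AND T).
(1) = F OR T = true.
(a) start within hours — not satisfied.
(i) holds permit — met.
(ii) own property — met.
(b) = T AND T = true.
So (2) is satisfied (F OR T).
(3) not (site inspected) — met.
Overall: T AND T AND T → true.

Yes — lawful.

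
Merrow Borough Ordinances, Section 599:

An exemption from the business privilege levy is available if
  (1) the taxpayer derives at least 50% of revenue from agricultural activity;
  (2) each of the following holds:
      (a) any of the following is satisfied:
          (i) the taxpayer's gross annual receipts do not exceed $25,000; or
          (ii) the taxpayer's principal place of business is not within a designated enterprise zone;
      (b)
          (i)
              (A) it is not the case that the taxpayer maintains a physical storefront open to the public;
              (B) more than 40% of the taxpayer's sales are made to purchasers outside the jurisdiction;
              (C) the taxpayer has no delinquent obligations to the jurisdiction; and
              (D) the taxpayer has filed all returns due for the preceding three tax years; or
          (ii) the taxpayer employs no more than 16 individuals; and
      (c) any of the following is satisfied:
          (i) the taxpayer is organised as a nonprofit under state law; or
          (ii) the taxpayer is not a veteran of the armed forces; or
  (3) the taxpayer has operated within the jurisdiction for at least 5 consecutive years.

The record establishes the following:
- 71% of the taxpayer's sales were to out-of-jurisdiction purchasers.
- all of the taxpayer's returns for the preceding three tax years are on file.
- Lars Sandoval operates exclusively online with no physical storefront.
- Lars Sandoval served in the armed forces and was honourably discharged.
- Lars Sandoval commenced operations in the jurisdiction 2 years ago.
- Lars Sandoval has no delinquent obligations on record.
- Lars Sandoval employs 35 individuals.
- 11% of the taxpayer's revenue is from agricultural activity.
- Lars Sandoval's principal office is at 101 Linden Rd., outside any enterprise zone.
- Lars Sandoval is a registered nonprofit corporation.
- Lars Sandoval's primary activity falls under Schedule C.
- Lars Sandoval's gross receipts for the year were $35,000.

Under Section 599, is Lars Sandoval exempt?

Yes — exempt.

(1) ≥50% agricultural — fails.
(i) receipts ≤ $25,000 — not satisfied.
(ii) not (in enterprise zone) — met.
(a) = F OR T = true.
(A) not (has storefront) — satisfied.
(B) >40% out-of-jur. sales — met.
(C) no delinquency — holds.
(D) returns current — holds.
So (i) is satisfied (T AND T AND T AND T).
(ii) ≤ 16 employees — not met.
So (b) is satisfied (T OR F).
(i) nonprofit — holds.
(ii) not (veteran) — fails.
(c) = T OR F = true.
(2) = T AND T AND T = true.
(3) ≥ 5 yrs in jurisdiction — not met.
Overall: F OR T OR F → true.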